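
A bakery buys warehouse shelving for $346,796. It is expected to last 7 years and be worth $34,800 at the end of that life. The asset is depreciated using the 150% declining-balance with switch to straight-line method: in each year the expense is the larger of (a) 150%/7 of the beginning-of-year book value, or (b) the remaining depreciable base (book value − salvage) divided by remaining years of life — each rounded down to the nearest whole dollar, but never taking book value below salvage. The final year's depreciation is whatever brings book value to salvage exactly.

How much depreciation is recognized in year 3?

$45,877

Depreciable base = $346,796 − $34,800 = $311,996.
Year 1: DB = ⌊$346,796 × 150%/7⌋ = $74,313; SL = ⌊$311,996/7⌋ = $44,570 → take DB $74,313. Book value $272,483.
Year 2: DB = ⌊$272,483 × 150%/7⌋ = $58,389; SL = ⌊$237,683/6⌋ = $39,613 → take DB $58,389. Book value $214,094.
Year 3: DB = ⌊$214,094 × 150%/7⌋ = $45,877; SL = ⌊$179,294/5⌋ = $35,858 → take DB $45,877. Book value $168,217.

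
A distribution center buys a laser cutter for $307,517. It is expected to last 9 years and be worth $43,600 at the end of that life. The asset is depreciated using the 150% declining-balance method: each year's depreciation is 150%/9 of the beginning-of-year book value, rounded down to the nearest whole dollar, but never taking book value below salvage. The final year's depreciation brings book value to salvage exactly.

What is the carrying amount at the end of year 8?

Depreciable base = $307,517 − $43,600 = $263,917.
Year 1: ⌊$307,517 × 150%/9⌋ = $51,252. Book value $256,265.
Year 2: ⌊$256,265 × 150%/9⌋ = $42,710. Book value $213,555.
Year 3: ⌊$213,555 × 150%/9⌋ = $35,592. Book value $177,963.
Year 4: ⌊$177,963 × 150%/9⌋ = $29,660. Book value $148,303.
Year 5: ⌊$148,303 × 150%/9⌋ = $24,717. Book value $123,586.
Year 6: ⌊$123,586 × 150%/9⌋ = $20,597. Book value $102,989.
Year 7: ⌊$102,989 × 150%/9⌋ = $17,164. Book value $85,825.
Year 8: ⌊$85,825 × 150%/9⌋ = $14,304. Book value $71,521.

$71,521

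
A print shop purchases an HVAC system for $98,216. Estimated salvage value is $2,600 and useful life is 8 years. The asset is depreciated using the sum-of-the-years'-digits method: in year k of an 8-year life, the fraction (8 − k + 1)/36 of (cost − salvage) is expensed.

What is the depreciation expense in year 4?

$13,280

Depreciable base = $98,216 − $2,600 = $95,616.
Sum of the years' digits = 8+7+6+5+4+3+2+1 = 36.
Year 1: $95,616 × 8/36 = $21,248. Book value $76,968.
Year 2: $95,616 × 7/36 = $18,592. Book value $58,376.
Year 3: $95,616 × 6/36 = $15,936. Book value $42,440.
Year 4: $95,616 × 5/36 = $13,280. Book value $29,160.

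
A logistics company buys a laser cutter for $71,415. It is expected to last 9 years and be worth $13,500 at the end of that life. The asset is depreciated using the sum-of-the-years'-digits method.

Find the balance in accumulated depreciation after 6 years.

$50,193

Depreciable base = $71,415 − $13,500 = $57,915.
Sum of the years' digits = 9+8+7+6+5+4+3+2+1 = 45.
Year 1: $57,915 × 9/45 = $11,583. Book value $59,832.
Year 2: $57,915 × 8/45 = $10,296. Book value $49,536.
Year 3: $57,915 × 7/45 = $9,009. Book value $40,527.
Year 4: $57,915 × 6/45 = $7,722. Book value $32,805.
Year 5: $57,915 × 5/45 = $6,435. Book value $26,370.
Year 6: $57,915 × 4/45 = $5,148. Book value $21,222.
Accumulated through year 6 = $71,415 − $21,222 = $50,193.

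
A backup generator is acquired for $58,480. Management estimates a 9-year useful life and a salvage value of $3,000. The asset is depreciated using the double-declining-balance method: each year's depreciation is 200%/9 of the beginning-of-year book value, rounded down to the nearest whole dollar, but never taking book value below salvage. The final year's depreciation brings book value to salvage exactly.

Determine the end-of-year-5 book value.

Depreciable base = $58,480 − $3,000 = $55,480.
Year 1: ⌊$58,480 × 200%/9⌋ = $12,995. Book value $45,485.
Year 2: ⌊$45,485 × 200%/9⌋ = $10,107. Book value $35,378.
Year 3: ⌊$35,378 × 200%/9⌋ = $7,861. Book value $27,517.
Year 4: ⌊$27,517 × 200%/9⌋ = $6,114. Book value $21,403.
Year 5: ⌊$21,403 × 200%/9⌋ = $4,756. Book value $16,647.

$16,647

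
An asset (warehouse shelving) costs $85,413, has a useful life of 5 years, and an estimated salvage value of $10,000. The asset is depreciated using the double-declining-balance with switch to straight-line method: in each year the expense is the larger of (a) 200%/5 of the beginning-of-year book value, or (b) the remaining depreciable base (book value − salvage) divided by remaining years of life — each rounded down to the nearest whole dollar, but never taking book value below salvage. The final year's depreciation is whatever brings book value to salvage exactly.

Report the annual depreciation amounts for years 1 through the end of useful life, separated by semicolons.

$34,165; $20,499; $12,299; $7,380; $1,070

Depreciable base = $85,413 − $10,000 = $75,413.
Year 1: DB = ⌊$85,413 × 200%/5⌋ = $34,165; SL = ⌊$75,413/5⌋ = $15,082 → take DB $34,165. Book value $51,248.
Year 2: DB = ⌊$51,248 × 200%/5⌋ = $20,499; SL = ⌊$41,248/4⌋ = $10,312 → take DB $20,499. Book value $30,749.
Year 3: DB = ⌊$30,749 × 200%/5⌋ = $12,299; SL = ⌊$20,749/3⌋ = $6,916 → take DB $12,299. Book value $18,450.
Year 4: DB = ⌊$18,450 × 200%/5⌋ = $7,380; SL = ⌊$8,450/2⌋ = $4,225 → take DB $7,380. Book value $11,070.
Year 5 (final): $11,070 − $10,000 = $1,070. Book value $10,000.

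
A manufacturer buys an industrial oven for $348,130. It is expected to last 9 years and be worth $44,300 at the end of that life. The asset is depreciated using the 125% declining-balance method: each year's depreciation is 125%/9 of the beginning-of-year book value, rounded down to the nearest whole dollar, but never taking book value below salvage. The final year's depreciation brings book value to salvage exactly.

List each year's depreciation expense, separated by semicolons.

$48,351; $41,635; $35,853; $30,873; $26,585; $22,893; $19,713; $16,975; $60,952

Depreciable base = $348,130 − $44,300 = $303,830.
Year 1: ⌊$348,130 × 125%/9⌋ = $48,351. Book value $299,779.
Year 2: ⌊$299,779 × 125%/9⌋ = $41,635. Book value $258,144.
Year 3: ⌊$258,144 × 125%/9⌋ = $35,853. Book value $222,291.
Year 4: ⌊$222,291 × 125%/9⌋ = $30,873. Book value $191,418.
Year 5: ⌊$191,418 × 125%/9⌋ = $26,585. Book value $164,833.
Year 6: ⌊$164,833 × 125%/9⌋ = $22,893. Book value $141,940.
Year 7: ⌊$141,940 × 125%/9⌋ = $19,713. Book value $122,227.
Year 8: ⌊$122,227 × 125%/9⌋ = $16,975. Book value $105,252.
Year 9 (final): $105,252 − $44,300 = $60,952. Book value $44,300.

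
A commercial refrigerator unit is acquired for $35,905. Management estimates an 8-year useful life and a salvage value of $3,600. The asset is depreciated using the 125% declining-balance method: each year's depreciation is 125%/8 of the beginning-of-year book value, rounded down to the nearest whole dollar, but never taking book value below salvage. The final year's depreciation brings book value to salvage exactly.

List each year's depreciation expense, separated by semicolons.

Depreciable base = $35,905 − $3,600 = $32,305.
Year 1: ⌊$35,905 × 125%/8⌋ = $5,610. Book value $30,295.
Year 2: ⌊$30,295 × 125%/8⌋ = $4,733. Book value $25,562.
Year 3: ⌊$25,562 × 125%/8⌋ = $3,994. Book value $21,568.
Year 4: ⌊$21,568 × 125%/8⌋ = $3,370. Book value $18,198.
Year 5: ⌊$18,198 × 125%/8⌋ = $2,843. Book value $15,355.
Year 6: ⌊$15,355 × 125%/8⌋ = $2,399. Book value $12,956.
Year 7: ⌊$12,956 × 125%/8⌋ = $2,024. Book value $10,932.
Year 8 (final): $10,932 − $3,600 = $7,332. Book value $3,600.

$5,610; $4,733; $3,994; $3,370; $2,843; $2,399; $2,024; $7,332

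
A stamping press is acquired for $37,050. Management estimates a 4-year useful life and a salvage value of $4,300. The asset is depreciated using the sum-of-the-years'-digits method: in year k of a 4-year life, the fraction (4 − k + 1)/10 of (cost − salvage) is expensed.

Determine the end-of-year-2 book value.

Depreciable base = $37,050 − $4,300 = $32,750.
Sum of the years' digits = 4+3+2+1 = 10.
Year 1: $32,750 × 4/10 = $13,100. Book value $23,950.
Year 2: $32,750 × 3/10 = $9,825. Book value $14,125.

$14,125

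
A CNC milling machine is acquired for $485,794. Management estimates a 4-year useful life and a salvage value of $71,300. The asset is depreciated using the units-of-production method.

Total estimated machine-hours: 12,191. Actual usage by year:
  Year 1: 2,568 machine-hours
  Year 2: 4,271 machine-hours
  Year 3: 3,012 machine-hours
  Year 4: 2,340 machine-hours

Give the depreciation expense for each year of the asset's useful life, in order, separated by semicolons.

$87,312; $145,214; $102,408; $79,560

Depreciable base = $485,794 − $71,300 = $414,494.
Rate = $414,494 / 12,191 machine-hours = $34 per machine-hour.
Year 1: 2,568 × $34 = $87,312. Book value $398,482.
Year 2: 4,271 × $34 = $145,214. Book value $253,268.
Year 3: 3,012 × $34 = $102,408. Book value $150,860.
Year 4: 2,340 × $34 = $79,560. Book value $71,300.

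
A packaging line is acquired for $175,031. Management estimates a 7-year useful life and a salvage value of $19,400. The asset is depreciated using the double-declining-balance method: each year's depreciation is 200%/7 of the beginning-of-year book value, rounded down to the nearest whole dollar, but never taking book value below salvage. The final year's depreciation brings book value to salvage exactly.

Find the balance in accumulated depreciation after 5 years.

Depreciable base = $175,031 − $19,400 = $155,631.
Year 1: ⌊$175,031 × 200%/7⌋ = $50,008. Book value $125,023.
Year 2: ⌊$125,023 × 200%/7⌋ = $35,720. Book value $89,303.
Year 3: ⌊$89,303 × 200%/7⌋ = $25,515. Book value $63,788.
Year 4: ⌊$63,788 × 200%/7⌋ = $18,225. Book value $45,563.
Year 5: ⌊$45,563 × 200%/7⌋ = $13,018. Book value $32,545.
Accumulated through year 5 = $175,031 − $32,545 = $142,486.

$142,486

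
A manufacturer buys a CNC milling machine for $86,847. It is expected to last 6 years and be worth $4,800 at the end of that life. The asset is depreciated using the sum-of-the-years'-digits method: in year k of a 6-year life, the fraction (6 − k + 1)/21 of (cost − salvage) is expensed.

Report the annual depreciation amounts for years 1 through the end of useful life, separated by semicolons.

$23,442; $19,535; $15,628; $11,721; $7,814; $3,907

Depreciable base = $86,847 − $4,800 = $82,047.
Sum of the years' digits = 6+5+4+3+2+1 = 21.
Year 1: $82,047 × 6/21 = $23,442. Book value $63,405.
Year 2: $82,047 × 5/21 = $19,535. Book value $43,870.
Year 3: $82,047 × 4/21 = $15,628. Book value $28,242.
Year 4: $82,047 × 3/21 = $11,721. Book value $16,521.
Year 5: $82,047 × 2/21 = $7,814. Book value $8,707.
Year 6: $82,047 × 1/21 = $3,907. Book value $4,800.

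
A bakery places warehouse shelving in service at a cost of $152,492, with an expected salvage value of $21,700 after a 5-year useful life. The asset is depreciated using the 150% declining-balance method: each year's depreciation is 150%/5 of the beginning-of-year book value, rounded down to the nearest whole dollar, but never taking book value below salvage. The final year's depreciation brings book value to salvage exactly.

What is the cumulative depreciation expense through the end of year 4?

$115,877

Depreciable base = $152,492 − $21,700 = $130,792.
Year 1: ⌊$152,492 × 150%/5⌋ = $45,747. Book value $106,745.
Year 2: ⌊$106,745 × 150%/5⌋ = $32,023. Book value $74,722.
Year 3: ⌊$74,722 × 150%/5⌋ = $22,416. Book value $52,306.
Year 4: ⌊$52,306 × 150%/5⌋ = $15,691. Book value $36,615.
Accumulated through year 4 = $152,492 − $36,615 = $115,877.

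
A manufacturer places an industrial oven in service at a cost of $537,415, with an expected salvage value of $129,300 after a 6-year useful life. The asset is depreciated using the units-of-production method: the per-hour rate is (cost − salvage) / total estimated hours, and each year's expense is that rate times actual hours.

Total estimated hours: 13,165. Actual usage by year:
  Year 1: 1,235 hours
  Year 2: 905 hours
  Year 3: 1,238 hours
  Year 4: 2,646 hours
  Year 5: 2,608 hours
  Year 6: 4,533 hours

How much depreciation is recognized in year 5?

Depreciable base = $537,415 − $129,300 = $408,115.
Rate = $408,115 / 13,165 hours = $31 per hour.
Year 1: 1,235 × $31 = $38,285. Book value $499,130.
Year 2: 905 × $31 = $28,055. Book value $471,075.
Year 3: 1,238 × $31 = $38,378. Book value $432,697.
Year 4: 2,646 × $31 = $82,026. Book value $350,671.
Year 5: 2,608 × $31 = $80,848. Book value $269,823.

$80,848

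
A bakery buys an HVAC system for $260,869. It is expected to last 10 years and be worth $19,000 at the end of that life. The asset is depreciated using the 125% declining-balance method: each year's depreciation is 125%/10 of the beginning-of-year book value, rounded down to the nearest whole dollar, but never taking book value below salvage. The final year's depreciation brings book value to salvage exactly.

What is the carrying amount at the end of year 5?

$133,804

Depreciable base = $260,869 − $19,000 = $241,869.
Year 1: ⌊$260,869 × 125%/10⌋ = $32,608. Book value $228,261.
Year 2: ⌊$228,261 × 125%/10⌋ = $28,532. Book value $199,729.
Year 3: ⌊$199,729 × 125%/10⌋ = $24,966. Book value $174,763.
Year 4: ⌊$174,763 × 125%/10⌋ = $21,845. Book value $152,918.
Year 5: ⌊$152,918 × 125%/10⌋ = $19,114. Book value $133,804.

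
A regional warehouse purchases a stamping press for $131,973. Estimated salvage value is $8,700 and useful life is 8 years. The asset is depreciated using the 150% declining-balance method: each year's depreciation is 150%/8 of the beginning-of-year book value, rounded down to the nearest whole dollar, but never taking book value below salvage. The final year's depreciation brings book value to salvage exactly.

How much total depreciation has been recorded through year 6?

Depreciable base = $131,973 − $8,700 = $123,273.
Year 1: ⌊$131,973 × 150%/8⌋ = $24,744. Book value $107,229.
Year 2: ⌊$107,229 × 150%/8⌋ = $20,105. Book value $87,124.
Year 3: ⌊$87,124 × 150%/8⌋ = $16,335. Book value $70,789.
Year 4: ⌊$70,789 × 150%/8⌋ = $13,272. Book value $57,517.
Year 5: ⌊$57,517 × 150%/8⌋ = $10,784. Book value $46,733.
Year 6: ⌊$46,733 × 150%/8⌋ = $8,762. Book value $37,971.
Accumulated through year 6 = $131,973 − $37,971 = $94,002.

$94,002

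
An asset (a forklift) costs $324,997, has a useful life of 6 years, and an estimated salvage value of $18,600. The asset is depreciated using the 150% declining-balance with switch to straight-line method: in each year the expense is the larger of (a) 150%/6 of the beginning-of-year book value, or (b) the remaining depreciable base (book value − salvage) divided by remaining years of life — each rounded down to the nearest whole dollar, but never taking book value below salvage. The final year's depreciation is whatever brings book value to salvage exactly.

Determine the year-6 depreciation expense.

Depreciable base = $324,997 − $18,600 = $306,397.
Year 1: DB = ⌊$324,997 × 150%/6⌋ = $81,249; SL = ⌊$306,397/6⌋ = $51,066 → take DB $81,249. Book value $243,748.
Year 2: DB = ⌊$243,748 × 150%/6⌋ = $60,937; SL = ⌊$225,148/5⌋ = $45,029 → take DB $60,937. Book value $182,811.
Year 3: DB = ⌊$182,811 × 150%/6⌋ = $45,702; SL = ⌊$164,211/4⌋ = $41,052 → take DB $45,702. Book value $137,109.
Year 4: DB = ⌊$137,109 × 150%/6⌋ = $34,277; SL = ⌊$118,509/3⌋ = $39,503 → take SL $39,503. Book value $97,606.
Year 5: DB = ⌊$97,606 × 150%/6⌋ = $24,401; SL = ⌊$79,006/2⌋ = $39,503 → take SL $39,503. Book value $58,103.
Year 6 (final): $58,103 − $18,600 = $39,503. Book value $18,600.

$39,503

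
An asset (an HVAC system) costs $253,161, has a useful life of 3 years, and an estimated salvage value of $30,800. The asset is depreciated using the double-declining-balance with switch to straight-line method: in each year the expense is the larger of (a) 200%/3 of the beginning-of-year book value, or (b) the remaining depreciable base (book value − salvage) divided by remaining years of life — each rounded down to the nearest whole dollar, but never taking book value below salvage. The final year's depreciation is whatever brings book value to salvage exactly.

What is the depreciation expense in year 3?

$0

Depreciable base = $253,161 − $30,800 = $222,361.
Year 1: DB = ⌊$253,161 × 200%/3⌋ = $168,774; SL = ⌊$222,361/3⌋ = $74,120 → take DB $168,774. Book value $84,387.
Year 2: DB = ⌊$84,387 × 200%/3⌋ = $56,258; SL = ⌊$53,587/2⌋ = $26,793 → take DB $56,258, capped at $53,587. Book value $30,800.
Year 3 (final): $30,800 − $30,800 = $0. Book value $30,800.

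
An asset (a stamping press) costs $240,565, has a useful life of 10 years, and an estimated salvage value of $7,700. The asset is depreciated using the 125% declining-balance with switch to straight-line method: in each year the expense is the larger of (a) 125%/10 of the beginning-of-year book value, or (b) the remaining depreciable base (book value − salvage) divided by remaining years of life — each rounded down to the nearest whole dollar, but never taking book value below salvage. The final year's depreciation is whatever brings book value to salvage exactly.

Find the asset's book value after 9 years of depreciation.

$29,623

Depreciable base = $240,565 − $7,700 = $232,865.
Year 1: DB = ⌊$240,565 × 125%/10⌋ = $30,070; SL = ⌊$232,865/10⌋ = $23,286 → take DB $30,070. Book value $210,495.
Year 2: DB = ⌊$210,495 × 125%/10⌋ = $26,311; SL = ⌊$202,795/9⌋ = $22,532 → take DB $26,311. Book value $184,184.
Year 3: DB = ⌊$184,184 × 125%/10⌋ = $23,023; SL = ⌊$176,484/8⌋ = $22,060 → take DB $23,023. Book value $161,161.
Year 4: DB = ⌊$161,161 × 125%/10⌋ = $20,145; SL = ⌊$153,461/7⌋ = $21,923 → take SL $21,923. Book value $139,238.
Year 5: DB = ⌊$139,238 × 125%/10⌋ = $17,404; SL = ⌊$131,538/6⌋ = $21,923 → take SL $21,923. Book value $117,315.
Year 6: DB = ⌊$117,315 × 125%/10⌋ = $14,664; SL = ⌊$109,615/5⌋ = $21,923 → take SL $21,923. Book value $95,392.
Year 7: DB = ⌊$95,392 × 125%/10⌋ = $11,924; SL = ⌊$87,692/4⌋ = $21,923 → take SL $21,923. Book value $73,469.
Year 8: DB = ⌊$73,469 × 125%/10⌋ = $9,183; SL = ⌊$65,769/3⌋ = $21,923 → take SL $21,923. Book value $51,546.
Year 9: DB = ⌊$51,546 × 125%/10⌋ = $6,443; SL = ⌊$43,846/2⌋ = $21,923 → take SL $21,923. Book value $29,623.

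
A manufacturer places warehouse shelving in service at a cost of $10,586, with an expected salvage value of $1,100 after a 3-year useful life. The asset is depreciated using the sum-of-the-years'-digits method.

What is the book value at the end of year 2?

$2,681

Depreciable base = $10,586 − $1,100 = $9,486.
Sum of the years' digits = 3+2+1 = 6.
Year 1: $9,486 × 3/6 = $4,743. Book value $5,843.
Year 2: $9,486 × 2/6 = $3,162. Book value $2,681.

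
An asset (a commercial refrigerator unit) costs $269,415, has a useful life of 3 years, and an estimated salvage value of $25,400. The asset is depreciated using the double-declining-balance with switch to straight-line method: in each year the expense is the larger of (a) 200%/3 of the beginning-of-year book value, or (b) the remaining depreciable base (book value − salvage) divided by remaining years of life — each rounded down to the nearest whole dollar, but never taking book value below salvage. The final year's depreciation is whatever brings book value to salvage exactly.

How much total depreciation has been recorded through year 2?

$239,480

Depreciable base = $269,415 − $25,400 = $244,015.
Year 1: DB = ⌊$269,415 × 200%/3⌋ = $179,610; SL = ⌊$244,015/3⌋ = $81,338 → take DB $179,610. Book value $89,805.
Year 2: DB = ⌊$89,805 × 200%/3⌋ = $59,870; SL = ⌊$64,405/2⌋ = $32,202 → take DB $59,870. Book value $29,935.
Accumulated through year 2 = $269,415 − $29,935 = $239,480.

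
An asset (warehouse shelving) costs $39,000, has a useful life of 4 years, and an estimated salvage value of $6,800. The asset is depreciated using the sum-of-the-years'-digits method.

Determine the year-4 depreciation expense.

Depreciable base = $39,000 − $6,800 = $32,200.
Sum of the years' digits = 4+3+2+1 = 10.
Year 1: $32,200 × 4/10 = $12,880. Book value $26,120.
Year 2: $32,200 × 3/10 = $9,660. Book value $16,460.
Year 3: $32,200 × 2/10 = $6,440. Book value $10,020.
Year 4: $32,200 × 1/10 = $3,220. Book value $6,800.

$3,220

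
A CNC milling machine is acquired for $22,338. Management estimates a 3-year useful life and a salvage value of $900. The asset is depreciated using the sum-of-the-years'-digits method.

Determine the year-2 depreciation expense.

Depreciable base = $22,338 − $900 = $21,438.
Sum of the years' digits = 3+2+1 = 6.
Year 1: $21,438 × 3/6 = $10,719. Book value $11,619.
Year 2: $21,438 × 2/6 = $7,146. Book value $4,473.

$7,146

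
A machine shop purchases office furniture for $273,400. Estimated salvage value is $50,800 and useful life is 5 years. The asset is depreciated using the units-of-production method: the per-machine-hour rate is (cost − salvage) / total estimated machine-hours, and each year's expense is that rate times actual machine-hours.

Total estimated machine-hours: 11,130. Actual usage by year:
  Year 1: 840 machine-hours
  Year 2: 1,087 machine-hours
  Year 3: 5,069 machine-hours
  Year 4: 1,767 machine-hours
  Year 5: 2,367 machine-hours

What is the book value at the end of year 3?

$133,480

Depreciable base = $273,400 − $50,800 = $222,600.
Rate = $222,600 / 11,130 machine-hours = $20 per machine-hour.
Year 1: 840 × $20 = $16,800. Book value $256,600.
Year 2: 1,087 × $20 = $21,740. Book value $234,860.
Year 3: 5,069 × $20 = $101,380. Book value $133,480.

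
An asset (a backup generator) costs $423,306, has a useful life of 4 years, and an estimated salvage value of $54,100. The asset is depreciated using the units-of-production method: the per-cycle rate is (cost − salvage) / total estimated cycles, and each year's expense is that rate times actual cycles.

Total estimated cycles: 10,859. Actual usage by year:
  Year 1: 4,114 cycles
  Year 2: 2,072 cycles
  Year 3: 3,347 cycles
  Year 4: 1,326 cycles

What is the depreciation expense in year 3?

$113,798

Depreciable base = $423,306 − $54,100 = $369,206.
Rate = $369,206 / 10,859 cycles = $34 per cycle.
Year 1: 4,114 × $34 = $139,876. Book value $283,430.
Year 2: 2,072 × $34 = $70,448. Book value $212,982.
Year 3: 3,347 × $34 = $113,798. Book value $99,184.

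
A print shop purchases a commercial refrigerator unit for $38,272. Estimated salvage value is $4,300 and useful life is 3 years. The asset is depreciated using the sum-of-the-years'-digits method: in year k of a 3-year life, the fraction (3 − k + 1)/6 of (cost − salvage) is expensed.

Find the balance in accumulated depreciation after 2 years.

$28,310

Depreciable base = $38,272 − $4,300 = $33,972.
Sum of the years' digits = 3+2+1 = 6.
Year 1: $33,972 × 3/6 = $16,986. Book value $21,286.
Year 2: $33,972 × 2/6 = $11,324. Book value $9,962.
Accumulated through year 2 = $38,272 − $9,962 = $28,310.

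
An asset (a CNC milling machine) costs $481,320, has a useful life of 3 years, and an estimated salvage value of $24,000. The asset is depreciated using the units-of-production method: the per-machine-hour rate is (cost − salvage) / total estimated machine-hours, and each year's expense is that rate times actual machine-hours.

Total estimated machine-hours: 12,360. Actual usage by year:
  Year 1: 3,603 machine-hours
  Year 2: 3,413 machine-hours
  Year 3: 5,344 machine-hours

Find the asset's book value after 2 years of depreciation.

Depreciable base = $481,320 − $24,000 = $457,320.
Rate = $457,320 / 12,360 machine-hours = $37 per machine-hour.
Year 1: 3,603 × $37 = $133,311. Book value $348,009.
Year 2: 3,413 × $37 = $126,281. Book value $221,728.

$221,728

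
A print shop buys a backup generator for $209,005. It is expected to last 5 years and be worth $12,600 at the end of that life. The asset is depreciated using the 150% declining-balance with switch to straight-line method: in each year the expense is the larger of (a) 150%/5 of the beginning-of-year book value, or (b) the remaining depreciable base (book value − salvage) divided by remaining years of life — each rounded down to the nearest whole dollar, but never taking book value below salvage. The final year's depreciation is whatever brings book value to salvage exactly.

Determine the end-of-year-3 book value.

$71,690

Depreciable base = $209,005 − $12,600 = $196,405.
Year 1: DB = ⌊$209,005 × 150%/5⌋ = $62,701; SL = ⌊$196,405/5⌋ = $39,281 → take DB $62,701. Book value $146,304.
Year 2: DB = ⌊$146,304 × 150%/5⌋ = $43,891; SL = ⌊$133,704/4⌋ = $33,426 → take DB $43,891. Book value $102,413.
Year 3: DB = ⌊$102,413 × 150%/5⌋ = $30,723; SL = ⌊$89,813/3⌋ = $29,937 → take DB $30,723. Book value $71,690.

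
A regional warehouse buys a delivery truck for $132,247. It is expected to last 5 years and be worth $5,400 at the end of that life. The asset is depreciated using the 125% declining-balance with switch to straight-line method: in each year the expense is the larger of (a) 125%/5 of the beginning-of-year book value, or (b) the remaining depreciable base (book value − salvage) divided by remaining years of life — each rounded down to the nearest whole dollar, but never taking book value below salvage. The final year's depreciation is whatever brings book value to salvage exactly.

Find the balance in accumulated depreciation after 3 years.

$80,853

Depreciable base = $132,247 − $5,400 = $126,847.
Year 1: DB = ⌊$132,247 × 125%/5⌋ = $33,061; SL = ⌊$126,847/5⌋ = $25,369 → take DB $33,061. Book value $99,186.
Year 2: DB = ⌊$99,186 × 125%/5⌋ = $24,796; SL = ⌊$93,786/4⌋ = $23,446 → take DB $24,796. Book value $74,390.
Year 3: DB = ⌊$74,390 × 125%/5⌋ = $18,597; SL = ⌊$68,990/3⌋ = $22,996 → take SL $22,996. Book value $51,394.
Accumulated through year 3 = $132,247 − $51,394 = $80,853.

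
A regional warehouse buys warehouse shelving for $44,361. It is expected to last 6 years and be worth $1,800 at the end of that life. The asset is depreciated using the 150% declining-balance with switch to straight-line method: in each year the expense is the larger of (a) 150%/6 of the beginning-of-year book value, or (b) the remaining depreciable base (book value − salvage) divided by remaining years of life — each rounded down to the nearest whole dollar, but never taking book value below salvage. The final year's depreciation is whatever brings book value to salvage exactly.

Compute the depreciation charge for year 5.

$5,639

Depreciable base = $44,361 − $1,800 = $42,561.
Year 1: DB = ⌊$44,361 × 150%/6⌋ = $11,090; SL = ⌊$42,561/6⌋ = $7,093 → take DB $11,090. Book value $33,271.
Year 2: DB = ⌊$33,271 × 150%/6⌋ = $8,317; SL = ⌊$31,471/5⌋ = $6,294 → take DB $8,317. Book value $24,954.
Year 3: DB = ⌊$24,954 × 150%/6⌋ = $6,238; SL = ⌊$23,154/4⌋ = $5,788 → take DB $6,238. Book value $18,716.
Year 4: DB = ⌊$18,716 × 150%/6⌋ = $4,679; SL = ⌊$16,916/3⌋ = $5,638 → take SL $5,638. Book value $13,078.
Year 5: DB = ⌊$13,078 × 150%/6⌋ = $3,269; SL = ⌊$11,278/2⌋ = $5,639 → take SL $5,639. Book value $7,439.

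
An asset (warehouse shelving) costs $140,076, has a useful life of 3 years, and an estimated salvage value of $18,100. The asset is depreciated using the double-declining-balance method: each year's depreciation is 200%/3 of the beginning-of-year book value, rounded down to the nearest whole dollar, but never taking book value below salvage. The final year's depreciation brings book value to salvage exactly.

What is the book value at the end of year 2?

$18,100

Depreciable base = $140,076 − $18,100 = $121,976.
Year 1: ⌊$140,076 × 200%/3⌋ = $93,384. Book value $46,692.
Year 2: ⌊$46,692 × 200%/3⌋ = $31,128, capped at $28,592. Book value $18,100.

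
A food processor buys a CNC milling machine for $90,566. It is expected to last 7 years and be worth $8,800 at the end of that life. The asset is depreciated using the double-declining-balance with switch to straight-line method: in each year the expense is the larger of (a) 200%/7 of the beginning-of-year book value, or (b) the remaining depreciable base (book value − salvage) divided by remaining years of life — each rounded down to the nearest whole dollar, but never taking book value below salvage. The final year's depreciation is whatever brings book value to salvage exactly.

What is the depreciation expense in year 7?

$3,229

Depreciable base = $90,566 − $8,800 = $81,766.
Year 1: DB = ⌊$90,566 × 200%/7⌋ = $25,876; SL = ⌊$81,766/7⌋ = $11,680 → take DB $25,876. Book value $64,690.
Year 2: DB = ⌊$64,690 × 200%/7⌋ = $18,482; SL = ⌊$55,890/6⌋ = $9,315 → take DB $18,482. Book value $46,208.
Year 3: DB = ⌊$46,208 × 200%/7⌋ = $13,202; SL = ⌊$37,408/5⌋ = $7,481 → take DB $13,202. Book value $33,006.
Year 4: DB = ⌊$33,006 × 200%/7⌋ = $9,430; SL = ⌊$24,206/4⌋ = $6,051 → take DB $9,430. Book value $23,576.
Year 5: DB = ⌊$23,576 × 200%/7⌋ = $6,736; SL = ⌊$14,776/3⌋ = $4,925 → take DB $6,736. Book value $16,840.
Year 6: DB = ⌊$16,840 × 200%/7⌋ = $4,811; SL = ⌊$8,040/2⌋ = $4,020 → take DB $4,811. Book value $12,029.
Year 7 (final): $12,029 − $8,800 = $3,229. Book value $8,800.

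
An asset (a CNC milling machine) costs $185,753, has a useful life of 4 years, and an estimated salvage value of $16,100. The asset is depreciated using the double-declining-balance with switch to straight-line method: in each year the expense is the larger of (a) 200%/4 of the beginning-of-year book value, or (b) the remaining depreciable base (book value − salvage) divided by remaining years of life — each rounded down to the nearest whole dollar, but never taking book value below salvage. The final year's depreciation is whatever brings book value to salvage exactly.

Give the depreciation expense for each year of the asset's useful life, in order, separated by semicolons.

Depreciable base = $185,753 − $16,100 = $169,653.
Year 1: DB = ⌊$185,753 × 200%/4⌋ = $92,876; SL = ⌊$169,653/4⌋ = $42,413 → take DB $92,876. Book value $92,877.
Year 2: DB = ⌊$92,877 × 200%/4⌋ = $46,438; SL = ⌊$76,777/3⌋ = $25,592 → take DB $46,438. Book value $46,439.
Year 3: DB = ⌊$46,439 × 200%/4⌋ = $23,219; SL = ⌊$30,339/2⌋ = $15,169 → take DB $23,219. Book value $23,220.
Year 4 (final): $23,220 − $16,100 = $7,120. Book value $16,100.

$92,876; $46,438; $23,219; $7,120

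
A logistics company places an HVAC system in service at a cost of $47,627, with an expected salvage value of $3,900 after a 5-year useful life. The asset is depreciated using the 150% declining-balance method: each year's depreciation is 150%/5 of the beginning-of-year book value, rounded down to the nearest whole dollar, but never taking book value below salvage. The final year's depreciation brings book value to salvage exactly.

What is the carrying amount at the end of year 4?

$11,436

Depreciable base = $47,627 − $3,900 = $43,727.
Year 1: ⌊$47,627 × 150%/5⌋ = $14,288. Book value $33,339.
Year 2: ⌊$33,339 × 150%/5⌋ = $10,001. Book value $23,338.
Year 3: ⌊$23,338 × 150%/5⌋ = $7,001. Book value $16,337.
Year 4: ⌊$16,337 × 150%/5⌋ = $4,901. Book value $11,436.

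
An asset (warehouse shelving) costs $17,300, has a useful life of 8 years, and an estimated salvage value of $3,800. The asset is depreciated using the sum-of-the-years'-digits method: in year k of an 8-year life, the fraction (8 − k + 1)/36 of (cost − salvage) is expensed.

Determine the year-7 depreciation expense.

Depreciable base = $17,300 − $3,800 = $13,500.
Sum of the years' digits = 8+7+6+5+4+3+2+1 = 36.
Year 1: $13,500 × 8/36 = $3,000. Book value $14,300.
Year 2: $13,500 × 7/36 = $2,625. Book value $11,675.
Year 3: $13,500 × 6/36 = $2,250. Book value $9,425.
Year 4: $13,500 × 5/36 = $1,875. Book value $7,550.
Year 5: $13,500 × 4/36 = $1,500. Book value $6,050.
Year 6: $13,500 × 3/36 = $1,125. Book value $4,925.
Year 7: $13,500 × 2/36 = $750. Book value $4,175.

$750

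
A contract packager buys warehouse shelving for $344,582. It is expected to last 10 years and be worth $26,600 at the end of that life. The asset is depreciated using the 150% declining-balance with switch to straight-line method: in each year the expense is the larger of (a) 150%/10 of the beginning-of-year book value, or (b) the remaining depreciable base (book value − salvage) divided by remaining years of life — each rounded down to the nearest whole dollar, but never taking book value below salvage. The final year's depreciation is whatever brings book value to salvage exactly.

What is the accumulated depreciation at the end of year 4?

$164,707

Depreciable base = $344,582 − $26,600 = $317,982.
Year 1: DB = ⌊$344,582 × 150%/10⌋ = $51,687; SL = ⌊$317,982/10⌋ = $31,798 → take DB $51,687. Book value $292,895.
Year 2: DB = ⌊$292,895 × 150%/10⌋ = $43,934; SL = ⌊$266,295/9⌋ = $29,588 → take DB $43,934. Book value $248,961.
Year 3: DB = ⌊$248,961 × 150%/10⌋ = $37,344; SL = ⌊$222,361/8⌋ = $27,795 → take DB $37,344. Book value $211,617.
Year 4: DB = ⌊$211,617 × 150%/10⌋ = $31,742; SL = ⌊$185,017/7⌋ = $26,431 → take DB $31,742. Book value $179,875.
Accumulated through year 4 = $344,582 − $179,875 = $164,707.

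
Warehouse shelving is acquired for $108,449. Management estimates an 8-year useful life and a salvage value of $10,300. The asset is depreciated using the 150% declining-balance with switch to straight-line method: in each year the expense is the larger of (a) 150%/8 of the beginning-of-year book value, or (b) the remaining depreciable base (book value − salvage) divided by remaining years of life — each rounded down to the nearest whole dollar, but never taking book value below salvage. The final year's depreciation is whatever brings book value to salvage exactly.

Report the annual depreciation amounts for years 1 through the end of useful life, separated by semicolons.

$20,334; $16,521; $13,423; $10,907; $9,241; $9,241; $9,241; $9,241

Depreciable base = $108,449 − $10,300 = $98,149.
Year 1: DB = ⌊$108,449 × 150%/8⌋ = $20,334; SL = ⌊$98,149/8⌋ = $12,268 → take DB $20,334. Book value $88,115.
Year 2: DB = ⌊$88,115 × 150%/8⌋ = $16,521; SL = ⌊$77,815/7⌋ = $11,116 → take DB $16,521. Book value $71,594.
Year 3: DB = ⌊$71,594 × 150%/8⌋ = $13,423; SL = ⌊$61,294/6⌋ = $10,215 → take DB $13,423. Book value $58,171.
Year 4: DB = ⌊$58,171 × 150%/8⌋ = $10,907; SL = ⌊$47,871/5⌋ = $9,574 → take DB $10,907. Book value $47,264.
Year 5: DB = ⌊$47,264 × 150%/8⌋ = $8,862; SL = ⌊$36,964/4⌋ = $9,241 → take SL $9,241. Book value $38,023.
Year 6: DB = ⌊$38,023 × 150%/8⌋ = $7,129; SL = ⌊$27,723/3⌋ = $9,241 → take SL $9,241. Book value $28,782.
Year 7: DB = ⌊$28,782 × 150%/8⌋ = $5,396; SL = ⌊$18,482/2⌋ = $9,241 → take SL $9,241. Book value $19,541.
Year 8 (final): $19,541 − $10,300 = $9,241. Book value $10,300.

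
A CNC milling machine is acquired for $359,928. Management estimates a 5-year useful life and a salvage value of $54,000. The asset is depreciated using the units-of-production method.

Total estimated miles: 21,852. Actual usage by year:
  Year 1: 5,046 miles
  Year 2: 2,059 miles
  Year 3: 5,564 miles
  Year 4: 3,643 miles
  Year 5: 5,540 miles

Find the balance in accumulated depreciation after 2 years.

$99,470

Depreciable base = $359,928 − $54,000 = $305,928.
Rate = $305,928 / 21,852 miles = $14 per mile.
Year 1: 5,046 × $14 = $70,644. Book value $289,284.
Year 2: 2,059 × $14 = $28,826. Book value $260,458.
Accumulated through year 2 = $359,928 − $260,458 = $99,470.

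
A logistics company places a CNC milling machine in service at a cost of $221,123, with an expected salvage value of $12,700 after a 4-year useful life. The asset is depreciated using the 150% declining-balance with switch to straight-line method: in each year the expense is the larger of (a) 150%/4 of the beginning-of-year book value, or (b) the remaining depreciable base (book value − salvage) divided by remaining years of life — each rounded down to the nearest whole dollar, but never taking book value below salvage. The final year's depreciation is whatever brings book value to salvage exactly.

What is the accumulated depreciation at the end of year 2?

Depreciable base = $221,123 − $12,700 = $208,423.
Year 1: DB = ⌊$221,123 × 150%/4⌋ = $82,921; SL = ⌊$208,423/4⌋ = $52,105 → take DB $82,921. Book value $138,202.
Year 2: DB = ⌊$138,202 × 150%/4⌋ = $51,825; SL = ⌊$125,502/3⌋ = $41,834 → take DB $51,825. Book value $86,377.
Accumulated through year 2 = $221,123 − $86,377 = $134,746.

$134,746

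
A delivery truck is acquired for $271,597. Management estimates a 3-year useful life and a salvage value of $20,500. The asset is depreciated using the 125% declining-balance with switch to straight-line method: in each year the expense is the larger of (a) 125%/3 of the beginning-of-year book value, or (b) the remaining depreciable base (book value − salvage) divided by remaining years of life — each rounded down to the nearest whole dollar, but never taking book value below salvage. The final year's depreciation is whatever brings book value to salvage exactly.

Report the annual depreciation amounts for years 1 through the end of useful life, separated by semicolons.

$113,165; $68,966; $68,966

Depreciable base = $271,597 − $20,500 = $251,097.
Year 1: DB = ⌊$271,597 × 125%/3⌋ = $113,165; SL = ⌊$251,097/3⌋ = $83,699 → take DB $113,165. Book value $158,432.
Year 2: DB = ⌊$158,432 × 125%/3⌋ = $66,013; SL = ⌊$137,932/2⌋ = $68,966 → take SL $68,966. Book value $89,466.
Year 3 (final): $89,466 − $20,500 = $68,966. Book value $20,500.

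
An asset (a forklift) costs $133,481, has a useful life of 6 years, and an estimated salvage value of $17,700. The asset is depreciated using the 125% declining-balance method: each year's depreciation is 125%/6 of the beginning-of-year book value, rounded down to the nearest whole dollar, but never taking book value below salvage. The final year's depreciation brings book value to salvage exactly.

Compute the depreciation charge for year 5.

$10,923

Depreciable base = $133,481 − $17,700 = $115,781.
Year 1: ⌊$133,481 × 125%/6⌋ = $27,808. Book value $105,673.
Year 2: ⌊$105,673 × 125%/6⌋ = $22,015. Book value $83,658.
Year 3: ⌊$83,658 × 125%/6⌋ = $17,428. Book value $66,230.
Year 4: ⌊$66,230 × 125%/6⌋ = $13,797. Book value $52,433.
Year 5: ⌊$52,433 × 125%/6⌋ = $10,923. Book value $41,510.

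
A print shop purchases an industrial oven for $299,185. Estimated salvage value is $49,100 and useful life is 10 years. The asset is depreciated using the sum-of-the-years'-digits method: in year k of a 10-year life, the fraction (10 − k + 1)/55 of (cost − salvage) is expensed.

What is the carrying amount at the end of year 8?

Depreciable base = $299,185 − $49,100 = $250,085.
Sum of the years' digits = 10+9+8+7+6+5+4+3+2+1 = 55.
Year 1: $250,085 × 10/55 = $45,470. Book value $253,715.
Year 2: $250,085 × 9/55 = $40,923. Book value $212,792.
Year 3: $250,085 × 8/55 = $36,376. Book value $176,416.
Year 4: $250,085 × 7/55 = $31,829. Book value $144,587.
Year 5: $250,085 × 6/55 = $27,282. Book value $117,305.
Year 6: $250,085 × 5/55 = $22,735. Book value $94,570.
Year 7: $250,085 × 4/55 = $18,188. Book value $76,382.
Year 8: $250,085 × 3/55 = $13,641. Book value $62,741.

$62,741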